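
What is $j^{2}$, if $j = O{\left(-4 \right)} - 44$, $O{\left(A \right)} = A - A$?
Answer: $1936$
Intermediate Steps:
$O{\left(A \right)} = 0$
$j = -44$ ($j = 0 - 44 = -44$)
$j^{2} = \left(-44\right)^{2} = 1936$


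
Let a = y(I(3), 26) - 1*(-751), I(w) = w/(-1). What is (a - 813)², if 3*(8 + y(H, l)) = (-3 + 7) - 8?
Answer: 45796/9 ≈ 5088.4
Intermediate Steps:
I(w) = -w (I(w) = w*(-1) = -w)
y(H, l) = -28/3 (y(H, l) = -8 + ((-3 + 7) - 8)/3 = -8 + (4 - 8)/3 = -8 + (⅓)*(-4) = -8 - 4/3 = -28/3)
a = 2225/3 (a = -28/3 - 1*(-751) = -28/3 + 751 = 2225/3 ≈ 741.67)
(a - 813)² = (2225/3 - 813)² = (-214/3)² = 45796/9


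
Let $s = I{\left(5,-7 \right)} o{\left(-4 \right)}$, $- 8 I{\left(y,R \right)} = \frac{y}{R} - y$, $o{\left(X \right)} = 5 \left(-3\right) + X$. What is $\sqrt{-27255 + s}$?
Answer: $\frac{4 i \sqrt{83510}}{7} \approx 165.13 i$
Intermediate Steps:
$o{\left(X \right)} = -15 + X$
$I{\left(y,R \right)} = \frac{y}{8} - \frac{y}{8 R}$ ($I{\left(y,R \right)} = - \frac{\frac{y}{R} - y}{8} = - \frac{- y + \frac{y}{R}}{8} = \frac{y}{8} - \frac{y}{8 R}$)
$s = - \frac{95}{7}$ ($s = \frac{1}{8} \cdot 5 \frac{1}{-7} \left(-1 - 7\right) \left(-15 - 4\right) = \frac{1}{8} \cdot 5 \left(- \frac{1}{7}\right) \left(-8\right) \left(-19\right) = \frac{5}{7} \left(-19\right) = - \frac{95}{7} \approx -13.571$)
$\sqrt{-27255 + s} = \sqrt{-27255 - \frac{95}{7}} = \sqrt{- \frac{190880}{7}} = \frac{4 i \sqrt{83510}}{7}$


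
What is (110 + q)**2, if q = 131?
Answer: 58081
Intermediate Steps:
(110 + q)**2 = (110 + 131)**2 = 241**2 = 58081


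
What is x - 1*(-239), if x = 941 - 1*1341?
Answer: -161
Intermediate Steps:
x = -400 (x = 941 - 1341 = -400)
x - 1*(-239) = -400 - 1*(-239) = -400 + 239 = -161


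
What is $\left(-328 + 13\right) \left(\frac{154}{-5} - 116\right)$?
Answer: $46242$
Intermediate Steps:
$\left(-328 + 13\right) \left(\frac{154}{-5} - 116\right) = - 315 \left(154 \left(- \frac{1}{5}\right) - 116\right) = - 315 \left(- \frac{154}{5} - 116\right) = \left(-315\right) \left(- \frac{734}{5}\right) = 46242$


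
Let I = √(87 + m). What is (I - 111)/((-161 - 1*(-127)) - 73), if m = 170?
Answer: 111/107 - √257/107 ≈ 0.88756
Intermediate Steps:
I = √257 (I = √(87 + 170) = √257 ≈ 16.031)
(I - 111)/((-161 - 1*(-127)) - 73) = (√257 - 111)/((-161 - 1*(-127)) - 73) = (-111 + √257)/((-161 + 127) - 73) = (-111 + √257)/(-34 - 73) = (-111 + √257)/(-107) = (-111 + √257)*(-1/107) = 111/107 - √257/107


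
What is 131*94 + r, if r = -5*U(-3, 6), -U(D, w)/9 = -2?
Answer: 12224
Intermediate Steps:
U(D, w) = 18 (U(D, w) = -9*(-2) = 18)
r = -90 (r = -5*18 = -90)
131*94 + r = 131*94 - 90 = 12314 - 90 = 12224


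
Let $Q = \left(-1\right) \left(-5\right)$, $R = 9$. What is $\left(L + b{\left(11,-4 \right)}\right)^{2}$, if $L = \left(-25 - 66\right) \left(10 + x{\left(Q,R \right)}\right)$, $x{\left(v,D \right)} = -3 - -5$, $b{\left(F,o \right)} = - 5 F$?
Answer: $1315609$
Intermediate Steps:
$Q = 5$
$x{\left(v,D \right)} = 2$ ($x{\left(v,D \right)} = -3 + 5 = 2$)
$L = -1092$ ($L = \left(-25 - 66\right) \left(10 + 2\right) = \left(-91\right) 12 = -1092$)
$\left(L + b{\left(11,-4 \right)}\right)^{2} = \left(-1092 - 55\right)^{2} = \left(-1147\right)^{2} = 1315609$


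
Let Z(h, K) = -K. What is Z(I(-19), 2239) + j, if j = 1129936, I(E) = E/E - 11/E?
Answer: 1127697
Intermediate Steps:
I(E) = 1 - 11/E
Z(I(-19), 2239) + j = -1*2239 + 1129936 = -2239 + 1129936 = 1127697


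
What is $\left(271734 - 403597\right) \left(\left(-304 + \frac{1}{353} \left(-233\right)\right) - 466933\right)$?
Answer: $\frac{21748809927522}{353} \approx 6.1611 \cdot 10^{10}$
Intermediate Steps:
$\left(271734 - 403597\right) \left(\left(-304 + \frac{1}{353} \left(-233\right)\right) - 466933\right) = - 131863 \left(\left(-304 + \frac{1}{353} \left(-233\right)\right) - 466933\right) = - 131863 \left(\left(-304 - \frac{233}{353}\right) - 466933\right) = - 131863 \left(- \frac{107545}{353} - 466933\right) = \left(-131863\right) \left(- \frac{164934894}{353}\right) = \frac{21748809927522}{353}$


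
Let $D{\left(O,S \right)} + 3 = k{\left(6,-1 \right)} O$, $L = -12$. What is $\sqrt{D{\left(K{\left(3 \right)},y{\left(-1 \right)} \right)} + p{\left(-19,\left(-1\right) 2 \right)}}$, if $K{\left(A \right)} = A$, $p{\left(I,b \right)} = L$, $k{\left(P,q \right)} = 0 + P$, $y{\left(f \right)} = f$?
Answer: $\sqrt{3} \approx 1.732$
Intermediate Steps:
$k{\left(P,q \right)} = P$
$p{\left(I,b \right)} = -12$
$D{\left(O,S \right)} = -3 + 6 O$
$\sqrt{D{\left(K{\left(3 \right)},y{\left(-1 \right)} \right)} + p{\left(-19,\left(-1\right) 2 \right)}} = \sqrt{\left(-3 + 6 \cdot 3\right) - 12} = \sqrt{\left(-3 + 18\right) - 12} = \sqrt{15 - 12} = \sqrt{3}$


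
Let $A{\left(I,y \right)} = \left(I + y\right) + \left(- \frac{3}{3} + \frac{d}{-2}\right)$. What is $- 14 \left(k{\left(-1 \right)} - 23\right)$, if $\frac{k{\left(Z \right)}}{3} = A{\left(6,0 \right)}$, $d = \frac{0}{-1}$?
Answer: $112$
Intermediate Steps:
$d = 0$ ($d = 0 \left(-1\right) = 0$)
$A{\left(I,y \right)} = -1 + I + y$ ($A{\left(I,y \right)} = \left(I + y\right) + \left(- \frac{3}{3} + \frac{0}{-2}\right) = \left(I + y\right) + \left(\left(-3\right) \frac{1}{3} + 0 \left(- \frac{1}{2}\right)\right) = \left(I + y\right) + \left(-1 + 0\right) = \left(I + y\right) - 1 = -1 + I + y$)
$k{\left(Z \right)} = 15$ ($k{\left(Z \right)} = 3 \left(-1 + 6 + 0\right) = 3 \cdot 5 = 15$)
$- 14 \left(k{\left(-1 \right)} - 23\right) = - 14 \left(15 - 23\right) = \left(-14\right) \left(-8\right) = 112$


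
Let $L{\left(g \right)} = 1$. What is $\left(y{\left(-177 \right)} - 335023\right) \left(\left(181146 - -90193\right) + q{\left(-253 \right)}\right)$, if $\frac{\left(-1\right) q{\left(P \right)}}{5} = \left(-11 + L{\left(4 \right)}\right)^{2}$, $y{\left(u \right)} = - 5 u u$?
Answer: $-133162869452$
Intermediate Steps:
$y{\left(u \right)} = - 5 u^{2}$
$q{\left(P \right)} = -500$ ($q{\left(P \right)} = - 5 \left(-11 + 1\right)^{2} = - 5 \left(-10\right)^{2} = \left(-5\right) 100 = -500$)
$\left(y{\left(-177 \right)} - 335023\right) \left(\left(181146 - -90193\right) + q{\left(-253 \right)}\right) = \left(- 5 \left(-177\right)^{2} - 335023\right) \left(\left(181146 - -90193\right) - 500\right) = \left(\left(-5\right) 31329 - 335023\right) \left(\left(181146 + 90193\right) - 500\right) = \left(-156645 - 335023\right) \left(271339 - 500\right) = \left(-491668\right) 270839 = -133162869452$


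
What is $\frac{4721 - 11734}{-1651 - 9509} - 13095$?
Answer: $- \frac{146133187}{11160} \approx -13094.0$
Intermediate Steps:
$\frac{4721 - 11734}{-1651 - 9509} - 13095 = - \frac{7013}{-11160} - 13095 = \left(-7013\right) \left(- \frac{1}{11160}\right) - 13095 = \frac{7013}{11160} - 13095 = - \frac{146133187}{11160}$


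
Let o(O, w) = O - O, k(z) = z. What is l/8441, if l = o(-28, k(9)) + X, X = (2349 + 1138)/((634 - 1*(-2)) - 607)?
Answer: 3487/244789 ≈ 0.014245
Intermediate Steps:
o(O, w) = 0
X = 3487/29 (X = 3487/((634 + 2) - 607) = 3487/(636 - 607) = 3487/29 ≈ 120.24)
l = 3487/29 (l = 0 + 3487/29 = 3487/29 ≈ 120.24)
l/8441 = (3487/29)/8441 = (3487/29)*(1/8441) = 3487/244789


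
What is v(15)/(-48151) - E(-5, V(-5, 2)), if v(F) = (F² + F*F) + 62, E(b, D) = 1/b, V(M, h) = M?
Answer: 45591/240755 ≈ 0.18937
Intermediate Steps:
v(F) = 62 + 2*F² (v(F) = (F² + F²) + 62 = 2*F² + 62 = 62 + 2*F²)
v(15)/(-48151) - E(-5, V(-5, 2)) = (62 + 2*15²)/(-48151) - 1/(-5) = (62 + 2*225)*(-1/48151) - 1*(-⅕) = (62 + 450)*(-1/48151) + ⅕ = 512*(-1/48151) + ⅕ = -512/48151 + ⅕ = 45591/240755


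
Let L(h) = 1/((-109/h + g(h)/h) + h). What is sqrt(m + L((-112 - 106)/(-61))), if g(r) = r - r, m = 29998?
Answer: 2*sqrt(8992076855)/1095 ≈ 173.20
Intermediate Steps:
g(r) = 0
L(h) = 1/(h - 109/h) (L(h) = 1/((-109/h + 0/h) + h) = 1/((-109/h + 0) + h) = 1/(-109/h + h) = 1/(h - 109/h))
sqrt(m + L((-112 - 106)/(-61))) = sqrt(29998 + ((-112 - 106)/(-61))/(-109 + ((-112 - 106)/(-61))**2)) = sqrt(29998 + (-218*(-1/61))/(-109 + (-218*(-1/61))**2)) = sqrt(29998 + 218/(61*(-109 + (218/61)**2))) = sqrt(29998 + 218/(61*(-109 + 47524/3721))) = sqrt(29998 + 218/(61*(-358065/3721))) = sqrt(29998 + (218/61)*(-3721/358065)) = sqrt(29998 - 122/3285) = sqrt(98543308/3285) = 2*sqrt(8992076855)/1095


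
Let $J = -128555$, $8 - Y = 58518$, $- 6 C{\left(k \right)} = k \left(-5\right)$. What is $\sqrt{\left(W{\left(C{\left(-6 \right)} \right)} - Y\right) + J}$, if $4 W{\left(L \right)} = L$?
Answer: $\frac{i \sqrt{280185}}{2} \approx 264.66 i$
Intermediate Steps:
$C{\left(k \right)} = \frac{5 k}{6}$ ($C{\left(k \right)} = - \frac{k \left(-5\right)}{6} = - \frac{\left(-5\right) k}{6} = \frac{5 k}{6}$)
$W{\left(L \right)} = \frac{L}{4}$
$Y = -58510$ ($Y = 8 - 58518 = -58510$)
$\sqrt{\left(W{\left(C{\left(-6 \right)} \right)} - Y\right) + J} = \sqrt{\left(\frac{\frac{5}{6} \left(-6\right)}{4} - -58510\right) - 128555} = \sqrt{\left(\frac{1}{4} \left(-5\right) + 58510\right) - 128555} = \sqrt{\left(- \frac{5}{4} + 58510\right) - 128555} = \sqrt{\frac{234035}{4} - 128555} = \sqrt{- \frac{280185}{4}} = \frac{i \sqrt{280185}}{2}$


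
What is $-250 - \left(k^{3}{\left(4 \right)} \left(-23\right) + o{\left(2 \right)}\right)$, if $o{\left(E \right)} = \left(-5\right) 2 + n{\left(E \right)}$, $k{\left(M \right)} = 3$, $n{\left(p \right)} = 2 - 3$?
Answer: $382$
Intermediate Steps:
$n{\left(p \right)} = -1$
$o{\left(E \right)} = -11$ ($o{\left(E \right)} = \left(-5\right) 2 - 1 = -10 - 1 = -11$)
$-250 - \left(k^{3}{\left(4 \right)} \left(-23\right) + o{\left(2 \right)}\right) = -250 - \left(3^{3} \left(-23\right) - 11\right) = -250 - \left(27 \left(-23\right) - 11\right) = -250 - \left(-621 - 11\right) = -250 - -632 = -250 + 632 = 382$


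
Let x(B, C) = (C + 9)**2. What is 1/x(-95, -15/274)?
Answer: 75076/6007401 ≈ 0.012497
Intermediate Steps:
x(B, C) = (9 + C)**2
1/x(-95, -15/274) = 1/((9 - 15/274)**2) = 1/((2451/274)**2) = 1/(6007401/75076) = 75076/6007401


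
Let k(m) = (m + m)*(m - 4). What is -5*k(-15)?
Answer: -2850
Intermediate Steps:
k(m) = 2*m*(-4 + m) (k(m) = (2*m)*(-4 + m) = 2*m*(-4 + m))
-5*k(-15) = -10*(-15)*(-4 - 15) = -10*(-15)*(-19) = -5*570 = -2850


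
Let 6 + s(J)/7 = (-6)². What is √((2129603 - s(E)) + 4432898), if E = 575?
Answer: √6562291 ≈ 2561.7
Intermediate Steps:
s(J) = 210 (s(J) = -42 + 7*(-6)² = -42 + 7*36 = -42 + 252 = 210)
√((2129603 - s(E)) + 4432898) = √((2129603 - 1*210) + 4432898) = √((2129603 - 210) + 4432898) = √(2129393 + 4432898) = √6562291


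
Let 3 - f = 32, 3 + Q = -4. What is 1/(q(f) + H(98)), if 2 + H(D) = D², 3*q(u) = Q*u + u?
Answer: 1/9660 ≈ 0.00010352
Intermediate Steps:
Q = -7 (Q = -3 - 4 = -7)
f = -29 (f = 3 - 1*32 = 3 - 32 = -29)
q(u) = -2*u (q(u) = (-7*u + u)/3 = (-6*u)/3 = -2*u)
H(D) = -2 + D²
1/(q(f) + H(98)) = 1/(-2*(-29) + (-2 + 98²)) = 1/(58 + (-2 + 9604)) = 1/(58 + 9602) = 1/9660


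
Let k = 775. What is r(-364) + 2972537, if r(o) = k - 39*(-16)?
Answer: 2973936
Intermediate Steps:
r(o) = 1399 (r(o) = 775 - 39*(-16) = 775 - 1*(-624) = 775 + 624 = 1399)
r(-364) + 2972537 = 1399 + 2972537 = 2973936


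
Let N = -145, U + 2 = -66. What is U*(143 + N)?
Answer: 136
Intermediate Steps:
U = -68 (U = -2 - 66 = -68)
U*(143 + N) = -68*(143 - 145) = -68*(-2) = 136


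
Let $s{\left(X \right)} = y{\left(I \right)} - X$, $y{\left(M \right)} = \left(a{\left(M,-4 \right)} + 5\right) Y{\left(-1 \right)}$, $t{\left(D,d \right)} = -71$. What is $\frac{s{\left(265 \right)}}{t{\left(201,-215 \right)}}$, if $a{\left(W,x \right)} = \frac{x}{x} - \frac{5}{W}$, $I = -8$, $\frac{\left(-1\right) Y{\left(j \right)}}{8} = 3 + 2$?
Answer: $\frac{530}{71} \approx 7.4648$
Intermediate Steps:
$Y{\left(j \right)} = -40$ ($Y{\left(j \right)} = - 8 \left(3 + 2\right) = \left(-8\right) 5 = -40$)
$a{\left(W,x \right)} = 1 - \frac{5}{W}$
$y{\left(M \right)} = -200 - \frac{40 \left(-5 + M\right)}{M}$ ($y{\left(M \right)} = \left(\frac{-5 + M}{M} + 5\right) \left(-40\right) = \left(5 + \frac{-5 + M}{M}\right) \left(-40\right) = -200 - \frac{40 \left(-5 + M\right)}{M}$)
$s{\left(X \right)} = -265 - X$ ($s{\left(X \right)} = \left(-240 + \frac{200}{-8}\right) - X = \left(-240 + 200 \left(- \frac{1}{8}\right)\right) - X = \left(-240 - 25\right) - X = -265 - X$)
$\frac{s{\left(265 \right)}}{t{\left(201,-215 \right)}} = \frac{-265 - 265}{-71} = \left(-265 - 265\right) \left(- \frac{1}{71}\right) = \left(-530\right) \left(- \frac{1}{71}\right) = \frac{530}{71}$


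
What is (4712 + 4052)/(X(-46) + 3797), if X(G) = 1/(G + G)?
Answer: 806288/349323 ≈ 2.3081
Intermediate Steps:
X(G) = 1/(2*G)
(4712 + 4052)/(X(-46) + 3797) = (4712 + 4052)/((½)/(-46) + 3797) = 8764/((½)*(-1/46) + 3797) = 8764/(-1/92 + 3797) = 8764/(349323/92) = 8764*(92/349323) = 806288/349323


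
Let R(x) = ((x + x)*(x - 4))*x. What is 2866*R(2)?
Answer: -45856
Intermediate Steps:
R(x) = 2*x²*(-4 + x) (R(x) = ((2*x)*(-4 + x))*x = (2*x*(-4 + x))*x = 2*x²*(-4 + x))
2866*R(2) = 2866*(2*2²*(-4 + 2)) = 2866*(2*4*(-2)) = 2866*(-16) = -45856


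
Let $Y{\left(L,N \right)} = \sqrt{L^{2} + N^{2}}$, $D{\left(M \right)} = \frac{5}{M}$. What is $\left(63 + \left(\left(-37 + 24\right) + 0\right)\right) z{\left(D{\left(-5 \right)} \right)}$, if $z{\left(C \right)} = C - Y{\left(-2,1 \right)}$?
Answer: $-50 - 50 \sqrt{5} \approx -161.8$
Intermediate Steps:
$z{\left(C \right)} = C - \sqrt{5}$ ($z{\left(C \right)} = C - \sqrt{\left(-2\right)^{2} + 1^{2}} = C - \sqrt{4 + 1} = C - \sqrt{5}$)
$\left(63 + \left(\left(-37 + 24\right) + 0\right)\right) z{\left(D{\left(-5 \right)} \right)} = \left(63 + \left(\left(-37 + 24\right) + 0\right)\right) \left(\frac{5}{-5} - \sqrt{5}\right) = \left(63 + \left(-13 + 0\right)\right) \left(5 \left(- \frac{1}{5}\right) - \sqrt{5}\right) = \left(63 - 13\right) \left(-1 - \sqrt{5}\right) = 50 \left(-1 - \sqrt{5}\right) = -50 - 50 \sqrt{5}$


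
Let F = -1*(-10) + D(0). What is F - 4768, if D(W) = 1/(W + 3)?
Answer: -14273/3 ≈ -4757.7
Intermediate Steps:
D(W) = 1/(3 + W)
F = 31/3 (F = -1*(-10) + 1/(3 + 0) = 10 + 1/3 = 10 + ⅓ = 31/3 ≈ 10.333)
F - 4768 = 31/3 - 4768 = -14273/3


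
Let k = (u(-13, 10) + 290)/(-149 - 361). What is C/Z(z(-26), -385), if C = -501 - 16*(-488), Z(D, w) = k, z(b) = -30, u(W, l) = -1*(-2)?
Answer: -1863285/146 ≈ -12762.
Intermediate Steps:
u(W, l) = 2
k = -146/255 (k = (2 + 290)/(-149 - 361) = 292/(-510) = 292*(-1/510) = -146/255 ≈ -0.57255)
Z(D, w) = -146/255
C = 7307 (C = -501 + 7808 = 7307)
C/Z(z(-26), -385) = 7307/(-146/255) = 7307*(-255/146) = -1863285/146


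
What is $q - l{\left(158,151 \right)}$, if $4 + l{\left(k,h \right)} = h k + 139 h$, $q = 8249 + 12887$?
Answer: $-23707$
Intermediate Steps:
$q = 21136$
$l{\left(k,h \right)} = -4 + 139 h + h k$ ($l{\left(k,h \right)} = -4 + \left(h k + 139 h\right) = -4 + \left(139 h + h k\right) = -4 + 139 h + h k$)
$q - l{\left(158,151 \right)} = 21136 - \left(-4 + 139 \cdot 151 + 151 \cdot 158\right) = 21136 - \left(-4 + 20989 + 23858\right) = 21136 - 44843 = -23707$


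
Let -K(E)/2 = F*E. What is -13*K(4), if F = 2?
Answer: 208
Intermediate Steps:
K(E) = -4*E
-13*K(4) = -(-52)*4 = -13*(-16) = 208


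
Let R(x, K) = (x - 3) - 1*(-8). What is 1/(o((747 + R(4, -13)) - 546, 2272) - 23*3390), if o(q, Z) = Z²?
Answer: 1/5084014 ≈ 1.9670e-7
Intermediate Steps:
R(x, K) = 5 + x (R(x, K) = (-3 + x) + 8 = 5 + x)
1/(o((747 + R(4, -13)) - 546, 2272) - 23*3390) = 1/(2272² - 23*3390) = 1/(5161984 - 77970) = 1/5084014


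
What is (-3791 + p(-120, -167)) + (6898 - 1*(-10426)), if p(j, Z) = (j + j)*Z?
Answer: 53613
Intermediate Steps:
p(j, Z) = 2*Z*j (p(j, Z) = (2*j)*Z = 2*Z*j)
(-3791 + p(-120, -167)) + (6898 - 1*(-10426)) = (-3791 + 2*(-167)*(-120)) + (6898 - 1*(-10426)) = (-3791 + 40080) + (6898 + 10426) = 36289 + 17324 = 53613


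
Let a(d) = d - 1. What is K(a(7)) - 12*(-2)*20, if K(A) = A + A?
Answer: 492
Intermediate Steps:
a(d) = -1 + d
K(A) = 2*A
K(a(7)) - 12*(-2)*20 = 2*(-1 + 7) - 12*(-2)*20 = 2*6 + 24*20 = 12 + 480 = 492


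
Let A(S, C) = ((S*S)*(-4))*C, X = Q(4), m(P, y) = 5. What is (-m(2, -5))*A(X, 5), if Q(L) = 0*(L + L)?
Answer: 0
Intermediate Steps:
Q(L) = 0 (Q(L) = 0*(2*L) = 0)
X = 0
A(S, C) = -4*C*S**2 (A(S, C) = (S**2*(-4))*C = (-4*S**2)*C = -4*C*S**2)
(-m(2, -5))*A(X, 5) = (-1*5)*(-4*5*0**2) = -(-20)*5*0 = -5*0 = 0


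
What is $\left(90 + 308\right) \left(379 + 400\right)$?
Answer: $310042$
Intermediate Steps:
$\left(90 + 308\right) \left(379 + 400\right) = 398 \cdot 779 = 310042$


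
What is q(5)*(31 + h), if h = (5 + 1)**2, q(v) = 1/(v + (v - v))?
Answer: 67/5 ≈ 13.400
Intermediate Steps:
q(v) = 1/v (q(v) = 1/(v + 0) = 1/v)
h = 36 (h = 6**2 = 36)
q(5)*(31 + h) = (31 + 36)/5 = (1/5)*67 = 67/5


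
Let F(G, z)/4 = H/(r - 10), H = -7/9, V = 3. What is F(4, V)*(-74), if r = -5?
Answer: -2072/135 ≈ -15.348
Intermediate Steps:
H = -7/9 (H = -7*⅑ = -7/9 ≈ -0.77778)
F(G, z) = 28/135 (F(G, z) = 4*(-7/(9*(-5 - 10))) = 4*(-7/9/(-15)) = 4*(-7/9*(-1/15)) = 4*(7/135) = 28/135)
F(4, V)*(-74) = (28/135)*(-74) = -2072/135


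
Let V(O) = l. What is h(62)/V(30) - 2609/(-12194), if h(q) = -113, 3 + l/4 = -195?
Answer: 1722125/4828824 ≈ 0.35663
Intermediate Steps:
l = -792 (l = -12 + 4*(-195) = -12 - 780 = -792)
V(O) = -792
h(62)/V(30) - 2609/(-12194) = -113/(-792) - 2609/(-12194) = -113*(-1/792) - 2609*(-1/12194) = 113/792 + 2609/12194 = 1722125/4828824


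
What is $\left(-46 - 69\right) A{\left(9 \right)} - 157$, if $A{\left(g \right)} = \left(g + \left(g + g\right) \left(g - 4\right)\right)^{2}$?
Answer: $-1127272$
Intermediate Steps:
$A{\left(g \right)} = \left(g + 2 g \left(-4 + g\right)\right)^{2}$
$\left(-46 - 69\right) A{\left(9 \right)} - 157 = \left(-46 - 69\right) 9^{2} \left(-7 + 2 \cdot 9\right)^{2} - 157 = - 115 \cdot 81 \left(-7 + 18\right)^{2} - 157 = - 115 \cdot 81 \cdot 11^{2} - 157 = - 115 \cdot 81 \cdot 121 - 157 = \left(-115\right) 9801 - 157 = -1127115 - 157 = -1127272$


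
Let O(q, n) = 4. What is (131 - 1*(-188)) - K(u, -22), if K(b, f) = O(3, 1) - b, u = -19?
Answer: 296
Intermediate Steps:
K(b, f) = 4 - b
(131 - 1*(-188)) - K(u, -22) = (131 - 1*(-188)) - (4 - 1*(-19)) = (131 + 188) - (4 + 19) = 319 - 1*23 = 319 - 23 = 296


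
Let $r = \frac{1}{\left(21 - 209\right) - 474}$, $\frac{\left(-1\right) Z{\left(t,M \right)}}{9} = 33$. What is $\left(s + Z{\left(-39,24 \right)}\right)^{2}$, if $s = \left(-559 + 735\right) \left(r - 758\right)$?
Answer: $\frac{1958632747012249}{109561} \approx 1.7877 \cdot 10^{10}$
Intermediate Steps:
$Z{\left(t,M \right)} = -297$ ($Z{\left(t,M \right)} = \left(-9\right) 33 = -297$)
$r = - \frac{1}{662}$ ($r = \frac{1}{\left(21 - 209\right) - 474} = \frac{1}{-188 - 474} = \frac{1}{-662} = - \frac{1}{662} \approx -0.0015106$)
$s = - \frac{44158136}{331}$ ($s = \left(-559 + 735\right) \left(- \frac{1}{662} - 758\right) = 176 \left(- \frac{501797}{662}\right) = - \frac{44158136}{331} \approx -1.3341 \cdot 10^{5}$)
$\left(s + Z{\left(-39,24 \right)}\right)^{2} = \left(- \frac{44158136}{331} - 297\right)^{2} = \left(- \frac{44256443}{331}\right)^{2} = \frac{1958632747012249}{109561}$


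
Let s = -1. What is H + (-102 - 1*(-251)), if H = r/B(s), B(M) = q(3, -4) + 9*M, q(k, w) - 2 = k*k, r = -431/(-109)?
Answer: 32913/218 ≈ 150.98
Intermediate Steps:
r = 431/109 (r = -431*(-1/109) = 431/109 ≈ 3.9541)
q(k, w) = 2 + k**2 (q(k, w) = 2 + k*k = 2 + k**2)
B(M) = 11 + 9*M (B(M) = (2 + 3**2) + 9*M = (2 + 9) + 9*M = 11 + 9*M)
H = 431/218 (H = 431/(109*(11 + 9*(-1))) = 431/(109*(11 - 9)) = (431/109)/2 = (431/109)*(1/2) = 431/218 ≈ 1.9771)
H + (-102 - 1*(-251)) = 431/218 + (-102 - 1*(-251)) = 431/218 + (-102 + 251) = 431/218 + 149 = 32913/218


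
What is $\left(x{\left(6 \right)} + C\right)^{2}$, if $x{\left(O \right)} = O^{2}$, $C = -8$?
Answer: $784$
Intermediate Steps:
$\left(x{\left(6 \right)} + C\right)^{2} = \left(6^{2} - 8\right)^{2} = \left(36 - 8\right)^{2} = 28^{2} = 784$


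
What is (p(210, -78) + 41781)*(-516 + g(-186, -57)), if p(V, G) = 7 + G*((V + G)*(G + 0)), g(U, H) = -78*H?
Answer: 3320362680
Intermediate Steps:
p(V, G) = 7 + G**2*(G + V) (p(V, G) = 7 + G*((G + V)*G) = 7 + G*(G*(G + V)) = 7 + G**2*(G + V))
(p(210, -78) + 41781)*(-516 + g(-186, -57)) = ((7 + (-78)**3 + 210*(-78)**2) + 41781)*(-516 - 78*(-57)) = ((7 - 474552 + 210*6084) + 41781)*(-516 + 4446) = ((7 - 474552 + 1277640) + 41781)*3930 = (803095 + 41781)*3930 = 844876*3930 = 3320362680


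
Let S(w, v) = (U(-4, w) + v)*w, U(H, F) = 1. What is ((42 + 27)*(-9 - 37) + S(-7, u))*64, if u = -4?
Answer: -201792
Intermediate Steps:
S(w, v) = w*(1 + v) (S(w, v) = (1 + v)*w = w*(1 + v))
((42 + 27)*(-9 - 37) + S(-7, u))*64 = ((42 + 27)*(-9 - 37) - 7*(1 - 4))*64 = (69*(-46) - 7*(-3))*64 = (-3174 + 21)*64 = -3153*64 = -201792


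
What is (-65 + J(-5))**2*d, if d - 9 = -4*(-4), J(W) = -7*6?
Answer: 286225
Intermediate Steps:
J(W) = -42
d = 25 (d = 9 - 4*(-4) = 9 + 16 = 25)
(-65 + J(-5))**2*d = (-65 - 42)**2*25 = (-107)**2*25 = 11449*25 = 286225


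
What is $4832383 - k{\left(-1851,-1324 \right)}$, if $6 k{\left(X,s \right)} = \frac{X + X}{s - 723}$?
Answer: $\frac{9891887384}{2047} \approx 4.8324 \cdot 10^{6}$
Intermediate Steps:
$k{\left(X,s \right)} = \frac{X}{3 \left(-723 + s\right)}$ ($k{\left(X,s \right)} = \frac{\left(X + X\right) \frac{1}{s - 723}}{6} = \frac{2 X \frac{1}{-723 + s}}{6} = \frac{X}{3 \left(-723 + s\right)}$)
$4832383 - k{\left(-1851,-1324 \right)} = 4832383 - \frac{1}{3} \left(-1851\right) \frac{1}{-723 - 1324} = 4832383 - \frac{1}{3} \left(-1851\right) \frac{1}{-2047} = 4832383 - \frac{1}{3} \left(-1851\right) \left(- \frac{1}{2047}\right) = 4832383 - \frac{617}{2047} = \frac{9891887384}{2047}$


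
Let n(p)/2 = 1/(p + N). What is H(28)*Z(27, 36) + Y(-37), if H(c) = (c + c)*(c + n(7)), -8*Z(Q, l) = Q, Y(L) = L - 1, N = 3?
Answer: -26839/5 ≈ -5367.8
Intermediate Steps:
Y(L) = -1 + L
n(p) = 2/(3 + p) (n(p) = 2/(p + 3) = 2/(3 + p))
Z(Q, l) = -Q/8
H(c) = 2*c*(1/5 + c) (H(c) = (c + c)*(c + 2/(3 + 7)) = (2*c)*(c + 2/10) = (2*c)*(c + 2*(1/10)) = (2*c)*(c + 1/5) = (2*c)*(1/5 + c) = 2*c*(1/5 + c))
H(28)*Z(27, 36) + Y(-37) = ((2/5)*28*(1 + 5*28))*(-1/8*27) + (-1 - 37) = ((2/5)*28*(1 + 140))*(-27/8) - 38 = ((2/5)*28*141)*(-27/8) - 38 = (7896/5)*(-27/8) - 38 = -26649/5 - 38 = -26839/5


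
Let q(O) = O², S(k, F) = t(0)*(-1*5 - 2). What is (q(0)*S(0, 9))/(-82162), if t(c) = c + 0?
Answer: 0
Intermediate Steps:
t(c) = c
S(k, F) = 0 (S(k, F) = 0*(-1*5 - 2) = 0*(-5 - 2) = 0*(-7) = 0)
(q(0)*S(0, 9))/(-82162) = (0²*0)/(-82162) = (0*0)*(-1/82162) = 0*(-1/82162) = 0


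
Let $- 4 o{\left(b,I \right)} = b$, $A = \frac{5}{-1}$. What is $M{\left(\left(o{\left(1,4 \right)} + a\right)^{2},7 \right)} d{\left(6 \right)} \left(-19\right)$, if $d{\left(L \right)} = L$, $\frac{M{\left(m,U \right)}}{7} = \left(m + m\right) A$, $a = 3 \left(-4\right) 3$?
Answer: $\frac{41944875}{4} \approx 1.0486 \cdot 10^{7}$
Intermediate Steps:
$A = -5$ ($A = 5 \left(-1\right) = -5$)
$a = -36$ ($a = \left(-12\right) 3 = -36$)
$o{\left(b,I \right)} = - \frac{b}{4}$
$M{\left(m,U \right)} = - 70 m$ ($M{\left(m,U \right)} = 7 \left(m + m\right) \left(-5\right) = 7 \cdot 2 m \left(-5\right) = 7 \left(- 10 m\right) = - 70 m$)
$M{\left(\left(o{\left(1,4 \right)} + a\right)^{2},7 \right)} d{\left(6 \right)} \left(-19\right) = - 70 \left(\left(- \frac{1}{4}\right) 1 - 36\right)^{2} \cdot 6 \left(-19\right) = - 70 \left(- \frac{1}{4} - 36\right)^{2} \cdot 6 \left(-19\right) = - 70 \left(- \frac{145}{4}\right)^{2} \cdot 6 \left(-19\right) = \left(-70\right) \frac{21025}{16} \cdot 6 \left(-19\right) = \left(- \frac{735875}{8}\right) 6 \left(-19\right) = \left(- \frac{2207625}{4}\right) \left(-19\right) = \frac{41944875}{4}$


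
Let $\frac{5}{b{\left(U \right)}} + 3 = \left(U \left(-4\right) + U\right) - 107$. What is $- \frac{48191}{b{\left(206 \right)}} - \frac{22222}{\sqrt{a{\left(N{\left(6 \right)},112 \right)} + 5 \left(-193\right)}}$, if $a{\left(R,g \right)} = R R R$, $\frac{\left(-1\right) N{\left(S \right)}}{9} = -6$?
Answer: $\frac{35083048}{5} - \frac{22222 \sqrt{156499}}{156499} \approx 7.0166 \cdot 10^{6}$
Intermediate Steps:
$N{\left(S \right)} = 54$ ($N{\left(S \right)} = \left(-9\right) \left(-6\right) = 54$)
$a{\left(R,g \right)} = R^{3}$ ($a{\left(R,g \right)} = R^{2} R = R^{3}$)
$b{\left(U \right)} = \frac{5}{-110 - 3 U}$ ($b{\left(U \right)} = \frac{5}{-3 - \left(107 - U - U \left(-4\right)\right)} = \frac{5}{-3 + \left(\left(- 4 U + U\right) - 107\right)} = \frac{5}{-3 - \left(107 + 3 U\right)} = \frac{5}{-110 - 3 U}$)
$- \frac{48191}{b{\left(206 \right)}} - \frac{22222}{\sqrt{a{\left(N{\left(6 \right)},112 \right)} + 5 \left(-193\right)}} = - \frac{48191}{\left(-5\right) \frac{1}{110 + 3 \cdot 206}} - \frac{22222}{\sqrt{54^{3} + 5 \left(-193\right)}} = - \frac{48191}{\left(-5\right) \frac{1}{110 + 618}} - \frac{22222}{\sqrt{157464 - 965}} = - \frac{48191}{\left(-5\right) \frac{1}{728}} - \frac{22222}{\sqrt{156499}} = - \frac{48191}{\left(-5\right) \frac{1}{728}} - 22222 \frac{\sqrt{156499}}{156499} = - \frac{48191}{- \frac{5}{728}} - \frac{22222 \sqrt{156499}}{156499} = \left(-48191\right) \left(- \frac{728}{5}\right) - \frac{22222 \sqrt{156499}}{156499} = \frac{35083048}{5} - \frac{22222 \sqrt{156499}}{156499}$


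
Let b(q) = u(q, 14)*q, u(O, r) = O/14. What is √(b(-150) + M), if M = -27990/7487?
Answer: 6*√122335446205/52409 ≈ 40.043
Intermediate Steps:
u(O, r) = O/14 (u(O, r) = O*(1/14) = O/14)
b(q) = q²/14 (b(q) = (q/14)*q = q²/14)
M = -27990/7487 (M = -27990*1/7487 = -27990/7487 ≈ -3.7385)
√(b(-150) + M) = √((1/14)*(-150)² - 27990/7487) = √((1/14)*22500 - 27990/7487) = √(11250/7 - 27990/7487) = √(84032820/52409) = 6*√122335446205/52409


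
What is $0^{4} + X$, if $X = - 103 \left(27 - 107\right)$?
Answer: $8240$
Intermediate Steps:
$X = 8240$ ($X = \left(-103\right) \left(-80\right) = 8240$)
$0^{4} + X = 0^{4} + 8240 = 0 + 8240 = 8240$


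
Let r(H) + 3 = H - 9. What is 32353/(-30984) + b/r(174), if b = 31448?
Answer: 161523941/836568 ≈ 193.08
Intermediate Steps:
r(H) = -12 + H (r(H) = -3 + (H - 9) = -3 + (-9 + H) = -12 + H)
32353/(-30984) + b/r(174) = 32353/(-30984) + 31448/(-12 + 174) = 32353*(-1/30984) + 31448/162 = -32353/30984 + 31448*(1/162) = -32353/30984 + 15724/81 = 161523941/836568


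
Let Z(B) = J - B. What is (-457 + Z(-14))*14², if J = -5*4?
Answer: -90748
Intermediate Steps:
J = -20
Z(B) = -20 - B
(-457 + Z(-14))*14² = (-457 + (-20 - 1*(-14)))*14² = (-457 + (-20 + 14))*196 = (-457 - 6)*196 = -463*196 = -90748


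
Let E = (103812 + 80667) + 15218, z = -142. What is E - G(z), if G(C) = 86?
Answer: 199611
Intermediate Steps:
E = 199697 (E = 184479 + 15218 = 199697)
E - G(z) = 199697 - 1*86 = 199697 - 86 = 199611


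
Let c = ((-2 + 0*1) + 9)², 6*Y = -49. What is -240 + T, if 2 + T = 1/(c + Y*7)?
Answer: -11864/49 ≈ -242.12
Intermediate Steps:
Y = -49/6 (Y = (⅙)*(-49) = -49/6 ≈ -8.1667)
c = 49 (c = ((-2 + 0) + 9)² = (-2 + 9)² = 7² = 49)
T = -104/49 (T = -2 + 1/(49 - 49/6*7) = -2 + 1/(49 - 343/6) = -2 + 1/(-49/6) = -2 - 6/49 = -104/49 ≈ -2.1224)
-240 + T = -240 - 104/49 = -11864/49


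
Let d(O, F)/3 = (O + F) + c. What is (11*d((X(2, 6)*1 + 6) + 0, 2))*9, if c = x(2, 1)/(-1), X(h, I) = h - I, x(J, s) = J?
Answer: 594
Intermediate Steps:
c = -2 (c = 2/(-1) = 2*(-1) = -2)
d(O, F) = -6 + 3*F + 3*O (d(O, F) = 3*((O + F) - 2) = 3*((F + O) - 2) = 3*(-2 + F + O) = -6 + 3*F + 3*O)
(11*d((X(2, 6)*1 + 6) + 0, 2))*9 = (11*(-6 + 3*2 + 3*(((2 - 1*6)*1 + 6) + 0)))*9 = (11*(-6 + 6 + 3*(((2 - 6)*1 + 6) + 0)))*9 = (11*(-6 + 6 + 3*((-4*1 + 6) + 0)))*9 = (11*(-6 + 6 + 3*((-4 + 6) + 0)))*9 = (11*(-6 + 6 + 3*(2 + 0)))*9 = (11*(-6 + 6 + 3*2))*9 = (11*(-6 + 6 + 6))*9 = (11*6)*9 = 66*9 = 594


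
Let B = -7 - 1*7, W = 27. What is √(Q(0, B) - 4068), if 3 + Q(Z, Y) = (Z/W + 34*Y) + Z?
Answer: I*√4547 ≈ 67.431*I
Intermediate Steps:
B = -14 (B = -7 - 7 = -14)
Q(Z, Y) = -3 + 34*Y + 28*Z/27 (Q(Z, Y) = -3 + ((Z/27 + 34*Y) + Z) = -3 + ((34*Y + Z/27) + Z) = -3 + (34*Y + 28*Z/27) = -3 + 34*Y + 28*Z/27)
√(Q(0, B) - 4068) = √((-3 + 34*(-14) + (28/27)*0) - 4068) = √((-3 - 476 + 0) - 4068) = √(-479 - 4068) = √(-4547) = I*√4547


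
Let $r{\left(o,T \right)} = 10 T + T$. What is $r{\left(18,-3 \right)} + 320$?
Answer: $287$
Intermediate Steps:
$r{\left(o,T \right)} = 11 T$
$r{\left(18,-3 \right)} + 320 = 11 \left(-3\right) + 320 = -33 + 320 = 287$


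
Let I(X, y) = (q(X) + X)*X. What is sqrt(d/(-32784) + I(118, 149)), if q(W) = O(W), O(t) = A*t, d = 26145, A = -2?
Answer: I*sqrt(103932237721)/2732 ≈ 118.0*I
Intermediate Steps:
O(t) = -2*t
q(W) = -2*W
I(X, y) = -X**2 (I(X, y) = (-2*X + X)*X = (-X)*X = -X**2)
sqrt(d/(-32784) + I(118, 149)) = sqrt(26145/(-32784) - 1*118**2) = sqrt(26145*(-1/32784) - 1*13924) = sqrt(-8715/10928 - 13924) = sqrt(-152170187/10928) = I*sqrt(103932237721)/2732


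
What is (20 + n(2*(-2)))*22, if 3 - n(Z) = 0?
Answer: 506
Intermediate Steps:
n(Z) = 3 (n(Z) = 3 - 1*0 = 3 + 0 = 3)
(20 + n(2*(-2)))*22 = (20 + 3)*22 = 23*22 = 506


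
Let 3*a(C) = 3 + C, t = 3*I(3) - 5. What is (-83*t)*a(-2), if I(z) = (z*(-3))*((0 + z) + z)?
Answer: 13861/3 ≈ 4620.3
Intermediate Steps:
I(z) = -6*z² (I(z) = (-3*z)*(z + z) = (-3*z)*(2*z) = -6*z²)
t = -167 (t = 3*(-6*3²) - 5 = 3*(-6*9) - 5 = 3*(-54) - 5 = -162 - 5 = -167)
a(C) = 1 + C/3 (a(C) = (3 + C)/3 = 1 + C/3)
(-83*t)*a(-2) = (-83*(-167))*(1 + (⅓)*(-2)) = 13861*(1 - ⅔) = 13861*(⅓) = 13861/3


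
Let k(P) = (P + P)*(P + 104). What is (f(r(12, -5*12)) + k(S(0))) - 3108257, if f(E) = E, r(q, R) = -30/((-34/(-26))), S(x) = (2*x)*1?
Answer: -52840759/17 ≈ -3.1083e+6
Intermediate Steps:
S(x) = 2*x
r(q, R) = -390/17 (r(q, R) = -30/((-34*(-1/26))) = -30/17/13 = -30*13/17 = -390/17)
k(P) = 2*P*(104 + P) (k(P) = (2*P)*(104 + P) = 2*P*(104 + P))
(f(r(12, -5*12)) + k(S(0))) - 3108257 = (-390/17 + 2*(2*0)*(104 + 2*0)) - 3108257 = (-390/17 + 2*0*(104 + 0)) - 3108257 = (-390/17 + 2*0*104) - 3108257 = (-390/17 + 0) - 3108257 = -390/17 - 3108257 = -52840759/17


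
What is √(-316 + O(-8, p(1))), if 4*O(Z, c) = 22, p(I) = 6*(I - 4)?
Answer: 3*I*√138/2 ≈ 17.621*I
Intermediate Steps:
p(I) = -24 + 6*I (p(I) = 6*(-4 + I) = -24 + 6*I)
O(Z, c) = 11/2 (O(Z, c) = (¼)*22 = 11/2)
√(-316 + O(-8, p(1))) = √(-316 + 11/2) = √(-621/2) = 3*I*√138/2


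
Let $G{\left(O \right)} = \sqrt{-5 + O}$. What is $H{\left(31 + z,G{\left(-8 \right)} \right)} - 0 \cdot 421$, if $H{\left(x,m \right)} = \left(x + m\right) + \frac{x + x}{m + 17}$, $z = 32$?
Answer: $\frac{10584}{151} + \frac{88 i \sqrt{13}}{151} \approx 70.093 + 2.1012 i$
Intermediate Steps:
$H{\left(x,m \right)} = m + x + \frac{2 x}{17 + m}$ ($H{\left(x,m \right)} = \left(m + x\right) + \frac{2 x}{17 + m} = m + x + \frac{2 x}{17 + m}$)
$H{\left(31 + z,G{\left(-8 \right)} \right)} - 0 \cdot 421 = \frac{\left(\sqrt{-5 - 8}\right)^{2} + 17 \sqrt{-5 - 8} + 19 \left(31 + 32\right) + \sqrt{-5 - 8} \left(31 + 32\right)}{17 + \sqrt{-5 - 8}} - 0 \cdot 421 = \frac{\left(\sqrt{-13}\right)^{2} + 17 \sqrt{-13} + 19 \cdot 63 + \sqrt{-13} \cdot 63}{17 + \sqrt{-13}} - 0 = \frac{\left(i \sqrt{13}\right)^{2} + 17 i \sqrt{13} + 1197 + i \sqrt{13} \cdot 63}{17 + i \sqrt{13}} + 0 = \frac{-13 + 17 i \sqrt{13} + 1197 + 63 i \sqrt{13}}{17 + i \sqrt{13}} + 0 = \frac{1184 + 80 i \sqrt{13}}{17 + i \sqrt{13}} + 0 = \frac{1184 + 80 i \sqrt{13}}{17 + i \sqrt{13}}$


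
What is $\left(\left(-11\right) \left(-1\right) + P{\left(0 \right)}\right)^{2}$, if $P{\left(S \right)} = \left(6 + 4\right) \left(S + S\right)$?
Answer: $121$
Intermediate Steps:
$P{\left(S \right)} = 20 S$ ($P{\left(S \right)} = 10 \cdot 2 S = 20 S$)
$\left(\left(-11\right) \left(-1\right) + P{\left(0 \right)}\right)^{2} = \left(\left(-11\right) \left(-1\right) + 20 \cdot 0\right)^{2} = \left(11 + 0\right)^{2} = 11^{2} = 121$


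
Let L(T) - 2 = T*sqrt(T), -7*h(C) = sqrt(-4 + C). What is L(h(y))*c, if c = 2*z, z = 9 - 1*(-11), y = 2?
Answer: 80 + 40*2**(3/4)*sqrt(7)*(-I)**(3/2)/49 ≈ 77.432 - 2.5684*I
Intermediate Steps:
h(C) = -sqrt(-4 + C)/7
z = 20 (z = 9 + 11 = 20)
c = 40 (c = 2*20 = 40)
L(T) = 2 + T**(3/2) (L(T) = 2 + T*sqrt(T) = 2 + T**(3/2))
L(h(y))*c = (2 + (-sqrt(-4 + 2)/7)**(3/2))*40 = (2 + (-I*sqrt(2)/7)**(3/2))*40 = (2 + 2**(3/4)*sqrt(7)*(-I)**(3/2)/49)*40 = 80 + 40*2**(3/4)*sqrt(7)*(-I)**(3/2)/49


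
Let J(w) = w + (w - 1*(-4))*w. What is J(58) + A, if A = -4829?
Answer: -1175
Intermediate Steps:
J(w) = w + w*(4 + w) (J(w) = w + (w + 4)*w = w + (4 + w)*w = w + w*(4 + w))
J(58) + A = 58*(5 + 58) - 4829 = 58*63 - 4829 = 3654 - 4829 = -1175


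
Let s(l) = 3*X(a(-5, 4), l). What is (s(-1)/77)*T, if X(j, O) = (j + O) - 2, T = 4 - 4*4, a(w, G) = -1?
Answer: 144/77 ≈ 1.8701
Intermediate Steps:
T = -12 (T = 4 - 16 = -12)
X(j, O) = -2 + O + j (X(j, O) = (O + j) - 2 = -2 + O + j)
s(l) = -9 + 3*l (s(l) = 3*(-2 + l - 1) = 3*(-3 + l) = -9 + 3*l)
(s(-1)/77)*T = ((-9 + 3*(-1))/77)*(-12) = ((-9 - 3)*(1/77))*(-12) = -12*1/77*(-12) = -12/77*(-12) = 144/77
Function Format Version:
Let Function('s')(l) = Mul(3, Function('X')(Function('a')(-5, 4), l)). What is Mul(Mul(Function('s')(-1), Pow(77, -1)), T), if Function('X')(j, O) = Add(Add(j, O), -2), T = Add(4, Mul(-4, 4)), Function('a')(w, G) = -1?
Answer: Rational(144, 77) ≈ 1.8701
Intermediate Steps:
T = -12 (T = Add(4, -16) = -12)
Function('X')(j, O) = Add(-2, O, j) (Function('X')(j, O) = Add(Add(O, j), -2) = Add(-2, O, j))
Function('s')(l) = Add(-9, Mul(3, l)) (Function('s')(l) = Mul(3, Add(-2, l, -1)) = Mul(3, Add(-3, l)) = Add(-9, Mul(3, l)))
Mul(Mul(Function('s')(-1), Pow(77, -1)), T) = Mul(Mul(Add(-9, Mul(3, -1)), Pow(77, -1)), -12) = Mul(Mul(Add(-9, -3), Rational(1, 77)), -12) = Mul(Mul(-12, Rational(1, 77)), -12) = Mul(Rational(-12, 77), -12) = Rational(144, 77)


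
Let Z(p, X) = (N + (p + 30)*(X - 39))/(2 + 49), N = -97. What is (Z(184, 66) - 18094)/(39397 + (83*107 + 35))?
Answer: -917113/2463963 ≈ -0.37221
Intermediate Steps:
Z(p, X) = -97/51 + (-39 + X)*(30 + p)/51 (Z(p, X) = (-97 + (p + 30)*(X - 39))/(2 + 49) = (-97 + (30 + p)*(-39 + X))/51 = (-97 + (-39 + X)*(30 + p))*(1/51) = -97/51 + (-39 + X)*(30 + p)/51)
(Z(184, 66) - 18094)/(39397 + (83*107 + 35)) = ((-1267/51 - 13/17*184 + (10/17)*66 + (1/51)*66*184) - 18094)/(39397 + (83*107 + 35)) = ((-1267/51 - 2392/17 + 660/17 + 4048/17) - 18094)/(39397 + (8881 + 35)) = (5681/51 - 18094)/(39397 + 8916) = -917113/51/48313 = -917113/51*1/48313 = -917113/2463963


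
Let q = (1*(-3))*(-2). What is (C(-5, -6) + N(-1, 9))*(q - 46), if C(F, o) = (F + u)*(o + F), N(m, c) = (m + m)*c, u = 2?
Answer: -600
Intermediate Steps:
N(m, c) = 2*c*m (N(m, c) = (2*m)*c = 2*c*m)
C(F, o) = (2 + F)*(F + o) (C(F, o) = (F + 2)*(o + F) = (2 + F)*(F + o))
q = 6 (q = -3*(-2) = 6)
(C(-5, -6) + N(-1, 9))*(q - 46) = (((-5)**2 + 2*(-5) + 2*(-6) - 5*(-6)) + 2*9*(-1))*(6 - 46) = ((25 - 10 - 12 + 30) - 18)*(-40) = (33 - 18)*(-40) = 15*(-40) = -600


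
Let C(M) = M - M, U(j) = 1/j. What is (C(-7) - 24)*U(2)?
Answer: -12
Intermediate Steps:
C(M) = 0
(C(-7) - 24)*U(2) = (0 - 24)/2 = -24*½ = -12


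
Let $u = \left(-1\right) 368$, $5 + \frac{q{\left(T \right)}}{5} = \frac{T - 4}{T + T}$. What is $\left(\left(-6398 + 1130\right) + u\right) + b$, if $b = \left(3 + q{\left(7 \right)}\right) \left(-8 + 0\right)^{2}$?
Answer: $- \frac{48828}{7} \approx -6975.4$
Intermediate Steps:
$q{\left(T \right)} = -25 + \frac{5 \left(-4 + T\right)}{2 T}$ ($q{\left(T \right)} = -25 + 5 \frac{T - 4}{T + T} = -25 + 5 \frac{-4 + T}{2 T} = -25 + \frac{5 \left(-4 + T\right)}{2 T}$)
$u = -368$
$b = - \frac{9376}{7}$ ($b = \left(3 - \left(\frac{45}{2} + \frac{10}{7}\right)\right) \left(-8 + 0\right)^{2} = \left(3 - \frac{335}{14}\right) \left(-8\right)^{2} = \left(3 - \frac{335}{14}\right) 64 = \left(- \frac{293}{14}\right) 64 = - \frac{9376}{7} \approx -1339.4$)
$\left(\left(-6398 + 1130\right) + u\right) + b = \left(\left(-6398 + 1130\right) - 368\right) - \frac{9376}{7} = \left(-5268 - 368\right) - \frac{9376}{7} = -5636 - \frac{9376}{7} = - \frac{48828}{7}$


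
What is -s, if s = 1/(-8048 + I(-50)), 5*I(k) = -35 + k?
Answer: 1/8065 ≈ 0.00012399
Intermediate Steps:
I(k) = -7 + k/5 (I(k) = (-35 + k)/5 = -7 + k/5)
s = -1/8065 (s = 1/(-8048 + (-7 + (⅕)*(-50))) = 1/(-8048 + (-7 - 10)) = 1/(-8048 - 17) = 1/(-8065) = -1/8065 ≈ -0.00012399)
-s = -1*(-1/8065) = 1/8065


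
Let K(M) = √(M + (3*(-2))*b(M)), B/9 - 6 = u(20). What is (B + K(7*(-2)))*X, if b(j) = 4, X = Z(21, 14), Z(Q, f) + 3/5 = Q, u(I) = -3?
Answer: 2754/5 + 102*I*√38/5 ≈ 550.8 + 125.75*I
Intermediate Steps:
Z(Q, f) = -⅗ + Q
X = 102/5 (X = -⅗ + 21 = 102/5 ≈ 20.400)
B = 27 (B = 54 + 9*(-3) = 54 - 27 = 27)
K(M) = √(-24 + M) (K(M) = √(M + (3*(-2))*4) = √(M - 6*4) = √(M - 24) = √(-24 + M))
(B + K(7*(-2)))*X = (27 + √(-24 + 7*(-2)))*(102/5) = (27 + √(-24 - 14))*(102/5) = (27 + √(-38))*(102/5) = (27 + I*√38)*(102/5) = 2754/5 + 102*I*√38/5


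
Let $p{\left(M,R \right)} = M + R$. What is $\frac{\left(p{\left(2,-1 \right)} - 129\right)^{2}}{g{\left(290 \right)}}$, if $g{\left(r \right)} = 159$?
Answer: $\frac{16384}{159} \approx 103.04$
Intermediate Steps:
$\frac{\left(p{\left(2,-1 \right)} - 129\right)^{2}}{g{\left(290 \right)}} = \frac{\left(\left(2 - 1\right) - 129\right)^{2}}{159} = \left(1 - 129\right)^{2} \cdot \frac{1}{159} = \left(-128\right)^{2} \cdot \frac{1}{159} = 16384 \cdot \frac{1}{159} = \frac{16384}{159}$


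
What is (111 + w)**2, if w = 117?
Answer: 51984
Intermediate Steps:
(111 + w)**2 = (111 + 117)**2 = 228**2 = 51984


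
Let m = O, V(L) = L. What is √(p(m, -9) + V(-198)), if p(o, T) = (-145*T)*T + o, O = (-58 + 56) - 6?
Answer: I*√11951 ≈ 109.32*I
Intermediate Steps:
O = -8 (O = -2 - 6 = -8)
m = -8
p(o, T) = o - 145*T² (p(o, T) = -145*T² + o = o - 145*T²)
√(p(m, -9) + V(-198)) = √((-8 - 145*(-9)²) - 198) = √((-8 - 145*81) - 198) = √((-8 - 11745) - 198) = √(-11753 - 198) = √(-11951) = I*√11951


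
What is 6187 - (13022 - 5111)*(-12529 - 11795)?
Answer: 192433351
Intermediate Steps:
6187 - (13022 - 5111)*(-12529 - 11795) = 6187 - 7911*(-24324) = 6187 - 1*(-192427164) = 6187 + 192427164 = 192433351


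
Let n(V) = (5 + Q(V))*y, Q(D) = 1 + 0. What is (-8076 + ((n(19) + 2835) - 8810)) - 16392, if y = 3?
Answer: -30425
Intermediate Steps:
Q(D) = 1
n(V) = 18 (n(V) = (5 + 1)*3 = 6*3 = 18)
(-8076 + ((n(19) + 2835) - 8810)) - 16392 = (-8076 + ((18 + 2835) - 8810)) - 16392 = (-8076 + (2853 - 8810)) - 16392 = (-8076 - 5957) - 16392 = -14033 - 16392 = -30425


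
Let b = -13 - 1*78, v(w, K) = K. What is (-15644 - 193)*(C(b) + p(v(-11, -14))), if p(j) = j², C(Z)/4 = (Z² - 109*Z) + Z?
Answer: -1150272984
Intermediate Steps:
b = -91 (b = -13 - 78 = -91)
C(Z) = -432*Z + 4*Z² (C(Z) = 4*((Z² - 109*Z) + Z) = 4*(Z² - 108*Z) = -432*Z + 4*Z²)
(-15644 - 193)*(C(b) + p(v(-11, -14))) = (-15644 - 193)*(4*(-91)*(-108 - 91) + (-14)²) = -15837*(4*(-91)*(-199) + 196) = -15837*(72436 + 196) = -15837*72632 = -1150272984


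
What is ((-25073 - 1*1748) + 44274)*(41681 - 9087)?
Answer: 568863082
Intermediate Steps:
((-25073 - 1*1748) + 44274)*(41681 - 9087) = ((-25073 - 1748) + 44274)*32594 = (-26821 + 44274)*32594 = 17453*32594 = 568863082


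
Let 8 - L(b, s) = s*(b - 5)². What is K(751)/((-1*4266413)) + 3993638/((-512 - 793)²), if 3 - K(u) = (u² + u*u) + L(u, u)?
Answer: -692808723134231/7265807999325 ≈ -95.352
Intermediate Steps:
L(b, s) = 8 - s*(-5 + b)² (L(b, s) = 8 - s*(b - 5)² = 8 - s*(-5 + b)²)
K(u) = -5 - 2*u² + u*(-5 + u)² (K(u) = 3 - ((u² + u*u) + (8 - u*(-5 + u)²)) = 3 - ((u² + u²) + (8 - u*(-5 + u)²)) = 3 - (2*u² + (8 - u*(-5 + u)²)) = 3 - (8 + 2*u² - u*(-5 + u)²) = 3 + (-8 - 2*u² + u*(-5 + u)²) = -5 - 2*u² + u*(-5 + u)²)
K(751)/((-1*4266413)) + 3993638/((-512 - 793)²) = (-5 - 2*751² + 751*(-5 + 751)²)/((-1*4266413)) + 3993638/((-512 - 793)²) = (-5 - 2*564001 + 751*746²)/(-4266413) + 3993638/((-1305)²) = (-5 - 1128002 + 751*556516)*(-1/4266413) + 3993638/1703025 = (-5 - 1128002 + 417943516)*(-1/4266413) + 3993638*(1/1703025) = 416815509*(-1/4266413) + 3993638/1703025 = -416815509/4266413 + 3993638/1703025 = -692808723134231/7265807999325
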